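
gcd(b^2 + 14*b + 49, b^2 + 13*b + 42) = b + 7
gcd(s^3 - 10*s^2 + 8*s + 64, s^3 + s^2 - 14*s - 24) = s^2 - 2*s - 8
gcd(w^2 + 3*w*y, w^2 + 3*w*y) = w^2 + 3*w*y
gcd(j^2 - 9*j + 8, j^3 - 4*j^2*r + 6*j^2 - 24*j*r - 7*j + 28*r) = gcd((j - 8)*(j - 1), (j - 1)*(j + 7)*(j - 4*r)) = j - 1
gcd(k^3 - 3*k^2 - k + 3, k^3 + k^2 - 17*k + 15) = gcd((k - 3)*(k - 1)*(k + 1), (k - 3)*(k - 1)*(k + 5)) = k^2 - 4*k + 3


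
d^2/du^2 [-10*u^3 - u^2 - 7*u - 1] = -60*u - 2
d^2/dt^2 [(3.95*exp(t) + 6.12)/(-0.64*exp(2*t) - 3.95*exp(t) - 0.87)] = (-1.61792*exp(4*t) - 0.0414080000000041*exp(3*t) - 33.2179200000001*exp(2*t) - 68.282661*exp(t) + 18.041625)*exp(t)/(0.262144*exp(6*t) + 4.85376*exp(5*t) + 31.025856*exp(4*t) + 74.826035*exp(3*t) + 42.175773*exp(2*t) + 8.969265*exp(t) + 0.658503)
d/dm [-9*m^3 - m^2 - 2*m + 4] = -27*m^2 - 2*m - 2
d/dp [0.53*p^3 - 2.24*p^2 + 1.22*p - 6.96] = 1.59*p^2 - 4.48*p + 1.22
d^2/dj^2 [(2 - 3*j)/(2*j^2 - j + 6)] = 2*(-(3*j - 2)*(4*j - 1)^2 + (18*j - 7)*(2*j^2 - j + 6))/(2*j^2 - j + 6)^3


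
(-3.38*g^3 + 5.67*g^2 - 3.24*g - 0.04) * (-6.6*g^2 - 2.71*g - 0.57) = 22.308*g^5 - 28.2622*g^4 + 7.9449*g^3 + 5.8125*g^2 + 1.9552*g + 0.0228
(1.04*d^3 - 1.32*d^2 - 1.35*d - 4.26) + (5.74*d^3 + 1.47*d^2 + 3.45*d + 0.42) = 6.78*d^3 + 0.15*d^2 + 2.1*d - 3.84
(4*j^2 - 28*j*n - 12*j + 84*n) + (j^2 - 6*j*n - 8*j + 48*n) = 5*j^2 - 34*j*n - 20*j + 132*n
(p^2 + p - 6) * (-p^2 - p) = -p^4 - 2*p^3 + 5*p^2 + 6*p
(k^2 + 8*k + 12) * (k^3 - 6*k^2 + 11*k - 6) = k^5 + 2*k^4 - 25*k^3 + 10*k^2 + 84*k - 72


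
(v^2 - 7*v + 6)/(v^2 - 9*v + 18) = (v - 1)/(v - 3)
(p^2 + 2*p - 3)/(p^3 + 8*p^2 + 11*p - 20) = (p + 3)/(p^2 + 9*p + 20)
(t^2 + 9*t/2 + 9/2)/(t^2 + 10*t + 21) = (t + 3/2)/(t + 7)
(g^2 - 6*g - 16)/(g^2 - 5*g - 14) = (g - 8)/(g - 7)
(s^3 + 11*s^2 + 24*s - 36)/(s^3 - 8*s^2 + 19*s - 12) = (s^2 + 12*s + 36)/(s^2 - 7*s + 12)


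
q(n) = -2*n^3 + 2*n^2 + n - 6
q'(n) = -6*n^2 + 4*n + 1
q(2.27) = -16.82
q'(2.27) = -20.84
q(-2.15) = 20.97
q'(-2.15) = -35.34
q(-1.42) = 2.34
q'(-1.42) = -16.78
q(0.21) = -5.72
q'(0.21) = 1.58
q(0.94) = -4.95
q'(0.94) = -0.54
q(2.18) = -15.04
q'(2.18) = -18.79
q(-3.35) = 88.29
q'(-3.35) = -79.74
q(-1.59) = 5.51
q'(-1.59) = -20.53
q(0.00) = -6.00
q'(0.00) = 1.00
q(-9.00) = 1605.00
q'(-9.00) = -521.00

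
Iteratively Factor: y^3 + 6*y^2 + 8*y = (y + 2)*(y^2 + 4*y) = y*(y + 2)*(y + 4)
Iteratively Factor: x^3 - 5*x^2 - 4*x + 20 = (x - 2)*(x^2 - 3*x - 10) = (x - 5)*(x - 2)*(x + 2)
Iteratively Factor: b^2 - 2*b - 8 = (b - 4)*(b + 2)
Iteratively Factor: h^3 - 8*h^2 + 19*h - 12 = (h - 4)*(h^2 - 4*h + 3) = (h - 4)*(h - 1)*(h - 3)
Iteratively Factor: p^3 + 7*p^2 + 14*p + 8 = (p + 2)*(p^2 + 5*p + 4) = (p + 1)*(p + 2)*(p + 4)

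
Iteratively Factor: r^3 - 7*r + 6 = (r - 1)*(r^2 + r - 6) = (r - 1)*(r + 3)*(r - 2)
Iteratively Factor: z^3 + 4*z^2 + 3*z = (z + 3)*(z^2 + z) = (z + 1)*(z + 3)*(z)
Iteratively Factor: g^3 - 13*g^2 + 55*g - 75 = (g - 5)*(g^2 - 8*g + 15) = (g - 5)*(g - 3)*(g - 5)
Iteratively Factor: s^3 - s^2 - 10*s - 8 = (s - 4)*(s^2 + 3*s + 2) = (s - 4)*(s + 1)*(s + 2)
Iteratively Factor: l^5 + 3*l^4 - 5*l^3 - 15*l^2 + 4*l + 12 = (l - 1)*(l^4 + 4*l^3 - l^2 - 16*l - 12) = (l - 1)*(l + 3)*(l^3 + l^2 - 4*l - 4) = (l - 2)*(l - 1)*(l + 3)*(l^2 + 3*l + 2) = (l - 2)*(l - 1)*(l + 2)*(l + 3)*(l + 1)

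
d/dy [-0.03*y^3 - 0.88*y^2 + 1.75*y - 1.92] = -0.09*y^2 - 1.76*y + 1.75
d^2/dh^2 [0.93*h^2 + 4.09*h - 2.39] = 1.86000000000000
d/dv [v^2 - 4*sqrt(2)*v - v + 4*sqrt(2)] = 2*v - 4*sqrt(2) - 1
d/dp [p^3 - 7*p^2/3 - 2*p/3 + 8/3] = 3*p^2 - 14*p/3 - 2/3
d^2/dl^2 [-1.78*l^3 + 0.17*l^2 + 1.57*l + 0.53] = 0.34 - 10.68*l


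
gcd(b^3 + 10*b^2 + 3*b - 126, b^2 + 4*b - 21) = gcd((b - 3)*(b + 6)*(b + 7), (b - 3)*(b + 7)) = b^2 + 4*b - 21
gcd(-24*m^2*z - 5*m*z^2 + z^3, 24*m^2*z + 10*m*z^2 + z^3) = z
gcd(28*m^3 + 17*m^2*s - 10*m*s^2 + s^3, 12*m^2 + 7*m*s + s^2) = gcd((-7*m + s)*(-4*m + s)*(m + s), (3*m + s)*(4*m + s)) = 1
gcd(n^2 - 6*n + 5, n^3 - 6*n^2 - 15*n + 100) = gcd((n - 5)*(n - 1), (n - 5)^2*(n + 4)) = n - 5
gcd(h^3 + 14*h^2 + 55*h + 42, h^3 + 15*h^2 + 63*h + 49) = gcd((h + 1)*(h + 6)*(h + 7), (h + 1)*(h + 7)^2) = h^2 + 8*h + 7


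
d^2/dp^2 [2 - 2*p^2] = -4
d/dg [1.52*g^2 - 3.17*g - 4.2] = 3.04*g - 3.17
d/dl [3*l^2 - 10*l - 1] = 6*l - 10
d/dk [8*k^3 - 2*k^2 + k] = 24*k^2 - 4*k + 1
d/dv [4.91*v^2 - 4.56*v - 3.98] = 9.82*v - 4.56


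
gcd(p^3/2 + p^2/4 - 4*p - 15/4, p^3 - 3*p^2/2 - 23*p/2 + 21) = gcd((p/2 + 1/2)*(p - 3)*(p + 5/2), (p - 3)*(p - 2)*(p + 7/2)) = p - 3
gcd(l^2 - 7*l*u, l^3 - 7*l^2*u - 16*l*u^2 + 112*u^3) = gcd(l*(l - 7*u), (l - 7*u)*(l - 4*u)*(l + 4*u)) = -l + 7*u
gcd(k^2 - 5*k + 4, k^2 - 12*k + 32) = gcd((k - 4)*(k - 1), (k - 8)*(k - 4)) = k - 4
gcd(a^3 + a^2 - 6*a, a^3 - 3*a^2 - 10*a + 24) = a^2 + a - 6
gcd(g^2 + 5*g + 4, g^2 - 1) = g + 1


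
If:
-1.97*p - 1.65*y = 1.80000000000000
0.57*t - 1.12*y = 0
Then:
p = -0.83756345177665*y - 0.913705583756345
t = 1.96491228070175*y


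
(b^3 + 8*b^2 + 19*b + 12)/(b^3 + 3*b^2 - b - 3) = (b + 4)/(b - 1)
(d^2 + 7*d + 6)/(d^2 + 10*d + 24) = (d + 1)/(d + 4)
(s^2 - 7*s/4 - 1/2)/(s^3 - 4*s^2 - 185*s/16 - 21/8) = 4*(s - 2)/(4*s^2 - 17*s - 42)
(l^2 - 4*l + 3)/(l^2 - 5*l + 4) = (l - 3)/(l - 4)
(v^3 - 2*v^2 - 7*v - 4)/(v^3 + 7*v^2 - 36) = (v^3 - 2*v^2 - 7*v - 4)/(v^3 + 7*v^2 - 36)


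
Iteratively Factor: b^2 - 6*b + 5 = (b - 1)*(b - 5)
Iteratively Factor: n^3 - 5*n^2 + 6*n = (n)*(n^2 - 5*n + 6) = n*(n - 3)*(n - 2)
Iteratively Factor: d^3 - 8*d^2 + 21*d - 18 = (d - 3)*(d^2 - 5*d + 6) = (d - 3)*(d - 2)*(d - 3)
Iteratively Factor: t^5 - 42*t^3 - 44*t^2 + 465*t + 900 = (t + 3)*(t^4 - 3*t^3 - 33*t^2 + 55*t + 300) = (t + 3)^2*(t^3 - 6*t^2 - 15*t + 100) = (t + 3)^2*(t + 4)*(t^2 - 10*t + 25) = (t - 5)*(t + 3)^2*(t + 4)*(t - 5)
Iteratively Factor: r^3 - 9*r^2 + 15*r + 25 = (r - 5)*(r^2 - 4*r - 5) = (r - 5)*(r + 1)*(r - 5)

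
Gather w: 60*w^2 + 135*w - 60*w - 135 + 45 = 60*w^2 + 75*w - 90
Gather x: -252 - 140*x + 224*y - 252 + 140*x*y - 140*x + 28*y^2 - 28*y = x*(140*y - 280) + 28*y^2 + 196*y - 504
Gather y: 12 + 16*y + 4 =16*y + 16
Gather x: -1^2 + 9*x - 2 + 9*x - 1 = 18*x - 4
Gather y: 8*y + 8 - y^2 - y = -y^2 + 7*y + 8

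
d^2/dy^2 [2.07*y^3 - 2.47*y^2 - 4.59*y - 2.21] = 12.42*y - 4.94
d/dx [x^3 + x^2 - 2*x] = 3*x^2 + 2*x - 2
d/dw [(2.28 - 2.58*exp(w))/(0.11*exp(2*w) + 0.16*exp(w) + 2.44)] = (0.2838*exp(2*w) - 0.5016*exp(w) - 6.66)*exp(w)/(0.0121*exp(4*w) + 0.0352*exp(3*w) + 0.5624*exp(2*w) + 0.7808*exp(w) + 5.9536)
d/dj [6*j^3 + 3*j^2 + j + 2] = 18*j^2 + 6*j + 1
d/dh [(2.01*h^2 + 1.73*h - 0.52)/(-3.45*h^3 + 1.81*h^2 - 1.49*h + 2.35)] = (6.9345*h^4 + 11.937*h^3 - 11.5082*h^2 + 11.3294*h + 3.2907)/(11.9025*h^6 - 12.489*h^5 + 13.5571*h^4 - 21.6088*h^3 + 10.7271*h^2 - 7.003*h + 5.5225)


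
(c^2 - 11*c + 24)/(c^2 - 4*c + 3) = (c - 8)/(c - 1)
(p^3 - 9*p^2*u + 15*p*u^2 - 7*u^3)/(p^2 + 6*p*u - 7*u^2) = (p^2 - 8*p*u + 7*u^2)/(p + 7*u)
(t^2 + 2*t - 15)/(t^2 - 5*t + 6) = (t + 5)/(t - 2)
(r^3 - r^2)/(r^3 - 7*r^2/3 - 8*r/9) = 9*r*(1 - r)/(-9*r^2 + 21*r + 8)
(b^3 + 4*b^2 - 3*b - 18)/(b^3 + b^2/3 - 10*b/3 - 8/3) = 3*(b^2 + 6*b + 9)/(3*b^2 + 7*b + 4)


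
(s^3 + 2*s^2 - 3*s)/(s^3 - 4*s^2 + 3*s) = (s + 3)/(s - 3)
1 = 1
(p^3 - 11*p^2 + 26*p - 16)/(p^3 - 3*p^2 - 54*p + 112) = (p - 1)/(p + 7)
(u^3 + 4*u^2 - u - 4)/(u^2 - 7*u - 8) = (u^2 + 3*u - 4)/(u - 8)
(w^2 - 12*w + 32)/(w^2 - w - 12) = (w - 8)/(w + 3)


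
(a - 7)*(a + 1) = a^2 - 6*a - 7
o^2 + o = o*(o + 1)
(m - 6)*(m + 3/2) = m^2 - 9*m/2 - 9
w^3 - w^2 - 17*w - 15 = (w - 5)*(w + 1)*(w + 3)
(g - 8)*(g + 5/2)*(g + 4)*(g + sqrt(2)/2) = g^4 - 3*g^3/2 + sqrt(2)*g^3/2 - 42*g^2 - 3*sqrt(2)*g^2/4 - 80*g - 21*sqrt(2)*g - 40*sqrt(2)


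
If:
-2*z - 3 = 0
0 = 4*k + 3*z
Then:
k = 9/8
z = -3/2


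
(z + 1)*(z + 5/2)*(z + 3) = z^3 + 13*z^2/2 + 13*z + 15/2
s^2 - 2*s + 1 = (s - 1)^2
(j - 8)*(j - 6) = j^2 - 14*j + 48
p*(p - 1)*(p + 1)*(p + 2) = p^4 + 2*p^3 - p^2 - 2*p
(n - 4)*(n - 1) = n^2 - 5*n + 4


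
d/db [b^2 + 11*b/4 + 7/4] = 2*b + 11/4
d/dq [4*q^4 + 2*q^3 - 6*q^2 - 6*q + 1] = 16*q^3 + 6*q^2 - 12*q - 6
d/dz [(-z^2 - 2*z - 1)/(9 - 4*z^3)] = 2*(-6*z^2*(z^2 + 2*z + 1) + (z + 1)*(4*z^3 - 9))/(4*z^3 - 9)^2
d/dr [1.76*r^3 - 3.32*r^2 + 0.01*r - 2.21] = 5.28*r^2 - 6.64*r + 0.01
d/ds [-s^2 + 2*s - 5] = 2 - 2*s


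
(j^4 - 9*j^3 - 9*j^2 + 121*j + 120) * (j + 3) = j^5 - 6*j^4 - 36*j^3 + 94*j^2 + 483*j + 360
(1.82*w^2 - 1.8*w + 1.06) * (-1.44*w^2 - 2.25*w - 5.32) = -2.6208*w^4 - 1.503*w^3 - 7.1588*w^2 + 7.191*w - 5.6392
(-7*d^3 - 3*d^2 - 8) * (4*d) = -28*d^4 - 12*d^3 - 32*d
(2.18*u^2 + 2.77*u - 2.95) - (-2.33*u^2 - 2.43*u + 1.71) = 4.51*u^2 + 5.2*u - 4.66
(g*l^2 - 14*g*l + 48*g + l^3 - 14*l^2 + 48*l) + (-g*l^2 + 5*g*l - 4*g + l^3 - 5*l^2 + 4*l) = -9*g*l + 44*g + 2*l^3 - 19*l^2 + 52*l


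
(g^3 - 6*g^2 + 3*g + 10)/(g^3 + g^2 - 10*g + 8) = (g^2 - 4*g - 5)/(g^2 + 3*g - 4)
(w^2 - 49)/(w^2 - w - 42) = (w + 7)/(w + 6)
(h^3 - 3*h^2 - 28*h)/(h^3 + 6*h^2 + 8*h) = (h - 7)/(h + 2)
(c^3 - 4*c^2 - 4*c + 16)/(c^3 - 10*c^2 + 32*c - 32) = (c + 2)/(c - 4)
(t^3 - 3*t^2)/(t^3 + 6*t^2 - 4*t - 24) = t^2*(t - 3)/(t^3 + 6*t^2 - 4*t - 24)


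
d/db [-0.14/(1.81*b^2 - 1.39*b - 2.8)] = (0.5068*b - 0.1946)/(-1.81*b^2 + 1.39*b + 2.8)^2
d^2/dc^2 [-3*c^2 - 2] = -6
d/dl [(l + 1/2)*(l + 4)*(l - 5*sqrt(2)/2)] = 3*l^2 - 5*sqrt(2)*l + 9*l - 45*sqrt(2)/4 + 2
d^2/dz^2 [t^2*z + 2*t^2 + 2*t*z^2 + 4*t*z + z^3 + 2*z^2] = 4*t + 6*z + 4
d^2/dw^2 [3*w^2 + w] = 6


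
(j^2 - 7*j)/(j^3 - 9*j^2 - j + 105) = j/(j^2 - 2*j - 15)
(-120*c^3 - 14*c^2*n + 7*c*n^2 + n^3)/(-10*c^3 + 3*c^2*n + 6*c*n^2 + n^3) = (24*c^2 - 2*c*n - n^2)/(2*c^2 - c*n - n^2)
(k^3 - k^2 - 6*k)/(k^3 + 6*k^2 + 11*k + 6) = k*(k - 3)/(k^2 + 4*k + 3)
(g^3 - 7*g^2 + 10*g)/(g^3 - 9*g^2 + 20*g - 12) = g*(g - 5)/(g^2 - 7*g + 6)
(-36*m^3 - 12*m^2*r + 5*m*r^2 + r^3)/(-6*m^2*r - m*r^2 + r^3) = (6*m + r)/r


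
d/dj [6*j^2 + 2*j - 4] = 12*j + 2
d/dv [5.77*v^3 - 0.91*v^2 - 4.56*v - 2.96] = 17.31*v^2 - 1.82*v - 4.56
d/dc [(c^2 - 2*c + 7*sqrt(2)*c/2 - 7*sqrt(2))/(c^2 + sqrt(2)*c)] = (-5*sqrt(2)*c^2 + 4*c^2 + 28*sqrt(2)*c + 28)/(2*c^2*(c^2 + 2*sqrt(2)*c + 2))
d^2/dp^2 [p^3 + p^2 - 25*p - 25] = 6*p + 2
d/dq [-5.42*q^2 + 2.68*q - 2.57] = 2.68 - 10.84*q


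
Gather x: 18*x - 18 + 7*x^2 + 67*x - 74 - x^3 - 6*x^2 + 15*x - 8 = -x^3 + x^2 + 100*x - 100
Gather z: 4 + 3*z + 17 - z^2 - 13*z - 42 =-z^2 - 10*z - 21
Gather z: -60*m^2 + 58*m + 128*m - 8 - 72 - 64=-60*m^2 + 186*m - 144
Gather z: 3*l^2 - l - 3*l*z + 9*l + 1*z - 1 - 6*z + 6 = 3*l^2 + 8*l + z*(-3*l - 5) + 5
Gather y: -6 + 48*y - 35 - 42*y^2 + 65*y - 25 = -42*y^2 + 113*y - 66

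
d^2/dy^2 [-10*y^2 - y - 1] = -20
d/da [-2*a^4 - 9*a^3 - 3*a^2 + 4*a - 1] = -8*a^3 - 27*a^2 - 6*a + 4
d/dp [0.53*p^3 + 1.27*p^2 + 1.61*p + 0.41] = 1.59*p^2 + 2.54*p + 1.61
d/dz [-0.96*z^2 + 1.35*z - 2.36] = 1.35 - 1.92*z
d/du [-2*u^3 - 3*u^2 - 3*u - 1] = -6*u^2 - 6*u - 3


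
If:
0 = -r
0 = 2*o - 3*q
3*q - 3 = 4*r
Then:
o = 3/2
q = 1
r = 0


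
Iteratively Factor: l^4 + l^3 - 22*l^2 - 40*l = (l + 2)*(l^3 - l^2 - 20*l) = (l - 5)*(l + 2)*(l^2 + 4*l) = (l - 5)*(l + 2)*(l + 4)*(l)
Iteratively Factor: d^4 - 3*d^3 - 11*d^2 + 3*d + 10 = (d + 2)*(d^3 - 5*d^2 - d + 5) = (d + 1)*(d + 2)*(d^2 - 6*d + 5) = (d - 5)*(d + 1)*(d + 2)*(d - 1)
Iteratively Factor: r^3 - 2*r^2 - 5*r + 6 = (r + 2)*(r^2 - 4*r + 3) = (r - 3)*(r + 2)*(r - 1)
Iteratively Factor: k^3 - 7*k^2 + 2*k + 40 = (k - 4)*(k^2 - 3*k - 10) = (k - 4)*(k + 2)*(k - 5)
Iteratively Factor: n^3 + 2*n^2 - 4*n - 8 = (n + 2)*(n^2 - 4) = (n - 2)*(n + 2)*(n + 2)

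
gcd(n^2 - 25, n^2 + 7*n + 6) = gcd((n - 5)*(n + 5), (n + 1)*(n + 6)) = 1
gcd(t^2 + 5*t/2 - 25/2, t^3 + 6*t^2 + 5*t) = t + 5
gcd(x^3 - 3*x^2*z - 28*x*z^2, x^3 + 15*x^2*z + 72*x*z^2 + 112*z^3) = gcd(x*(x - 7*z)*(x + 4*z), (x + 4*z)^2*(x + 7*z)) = x + 4*z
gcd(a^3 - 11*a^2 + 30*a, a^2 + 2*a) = a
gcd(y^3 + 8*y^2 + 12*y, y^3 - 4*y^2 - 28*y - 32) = y + 2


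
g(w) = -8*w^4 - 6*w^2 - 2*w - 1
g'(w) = -32*w^3 - 12*w - 2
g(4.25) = -2727.91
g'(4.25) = -2509.50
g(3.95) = -2050.02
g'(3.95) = -2021.56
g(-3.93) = -1994.17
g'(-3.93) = 1987.51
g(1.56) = -66.10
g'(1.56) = -142.21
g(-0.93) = -10.31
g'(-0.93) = 34.90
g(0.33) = -2.41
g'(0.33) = -7.11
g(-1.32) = -33.10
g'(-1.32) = 87.44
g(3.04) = -745.79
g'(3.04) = -937.50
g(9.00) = -52993.00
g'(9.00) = -23438.00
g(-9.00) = -52957.00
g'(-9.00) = 23434.00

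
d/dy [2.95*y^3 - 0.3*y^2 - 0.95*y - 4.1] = 8.85*y^2 - 0.6*y - 0.95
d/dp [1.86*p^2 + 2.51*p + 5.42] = 3.72*p + 2.51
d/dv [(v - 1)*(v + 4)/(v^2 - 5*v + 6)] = 2*(-4*v^2 + 10*v - 1)/(v^4 - 10*v^3 + 37*v^2 - 60*v + 36)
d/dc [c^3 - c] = 3*c^2 - 1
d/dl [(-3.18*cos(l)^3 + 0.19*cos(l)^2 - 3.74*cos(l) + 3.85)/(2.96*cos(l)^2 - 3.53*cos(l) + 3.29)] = (9.4128*cos(l)^4 - 22.4508*cos(l)^3 + 20.9869*cos(l)^2 + 21.5418*cos(l) - 1.2859)*sin(l)/(8.7616*cos(l)^4 - 20.8976*cos(l)^3 + 31.9377*cos(l)^2 - 23.2274*cos(l) + 10.8241)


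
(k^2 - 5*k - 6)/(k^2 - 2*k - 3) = (k - 6)/(k - 3)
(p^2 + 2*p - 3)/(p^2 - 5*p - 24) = (p - 1)/(p - 8)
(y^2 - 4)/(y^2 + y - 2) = (y - 2)/(y - 1)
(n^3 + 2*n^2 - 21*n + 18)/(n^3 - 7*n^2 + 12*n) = (n^2 + 5*n - 6)/(n*(n - 4))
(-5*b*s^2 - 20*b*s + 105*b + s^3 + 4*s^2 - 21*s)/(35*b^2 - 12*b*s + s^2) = (s^2 + 4*s - 21)/(-7*b + s)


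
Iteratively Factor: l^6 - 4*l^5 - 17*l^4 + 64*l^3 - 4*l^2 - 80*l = (l - 5)*(l^5 + l^4 - 12*l^3 + 4*l^2 + 16*l) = (l - 5)*(l - 2)*(l^4 + 3*l^3 - 6*l^2 - 8*l) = l*(l - 5)*(l - 2)*(l^3 + 3*l^2 - 6*l - 8) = l*(l - 5)*(l - 2)*(l + 1)*(l^2 + 2*l - 8) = l*(l - 5)*(l - 2)^2*(l + 1)*(l + 4)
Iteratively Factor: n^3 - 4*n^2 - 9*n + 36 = (n + 3)*(n^2 - 7*n + 12) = (n - 3)*(n + 3)*(n - 4)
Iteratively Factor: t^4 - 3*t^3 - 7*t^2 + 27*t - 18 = (t - 1)*(t^3 - 2*t^2 - 9*t + 18) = (t - 1)*(t + 3)*(t^2 - 5*t + 6) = (t - 3)*(t - 1)*(t + 3)*(t - 2)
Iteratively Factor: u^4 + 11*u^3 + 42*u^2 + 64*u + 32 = (u + 1)*(u^3 + 10*u^2 + 32*u + 32) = (u + 1)*(u + 4)*(u^2 + 6*u + 8) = (u + 1)*(u + 2)*(u + 4)*(u + 4)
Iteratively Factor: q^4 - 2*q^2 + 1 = (q - 1)*(q^3 + q^2 - q - 1) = (q - 1)*(q + 1)*(q^2 - 1) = (q - 1)*(q + 1)^2*(q - 1)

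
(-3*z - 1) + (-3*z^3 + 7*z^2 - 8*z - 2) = -3*z^3 + 7*z^2 - 11*z - 3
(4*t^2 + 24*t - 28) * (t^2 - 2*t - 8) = 4*t^4 + 16*t^3 - 108*t^2 - 136*t + 224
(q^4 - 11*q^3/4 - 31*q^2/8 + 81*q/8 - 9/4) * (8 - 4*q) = -4*q^5 + 19*q^4 - 13*q^3/2 - 143*q^2/2 + 90*q - 18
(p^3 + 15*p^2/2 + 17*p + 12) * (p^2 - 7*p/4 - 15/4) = p^5 + 23*p^4/4 + p^3/8 - 367*p^2/8 - 339*p/4 - 45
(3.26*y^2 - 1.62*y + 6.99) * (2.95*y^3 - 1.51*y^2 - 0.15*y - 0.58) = 9.617*y^5 - 9.7016*y^4 + 22.5777*y^3 - 12.2027*y^2 - 0.1089*y - 4.0542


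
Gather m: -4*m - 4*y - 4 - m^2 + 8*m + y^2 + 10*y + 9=-m^2 + 4*m + y^2 + 6*y + 5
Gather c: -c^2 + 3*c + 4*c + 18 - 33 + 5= -c^2 + 7*c - 10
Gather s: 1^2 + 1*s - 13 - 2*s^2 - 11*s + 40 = -2*s^2 - 10*s + 28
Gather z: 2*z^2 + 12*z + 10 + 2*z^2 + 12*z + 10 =4*z^2 + 24*z + 20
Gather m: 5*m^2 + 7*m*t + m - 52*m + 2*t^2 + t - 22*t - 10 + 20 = 5*m^2 + m*(7*t - 51) + 2*t^2 - 21*t + 10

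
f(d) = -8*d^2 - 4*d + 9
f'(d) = -16*d - 4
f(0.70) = 2.28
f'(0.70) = -15.20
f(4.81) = -195.33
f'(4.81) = -80.96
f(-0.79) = 7.17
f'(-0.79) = 8.64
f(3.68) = -114.06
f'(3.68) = -62.88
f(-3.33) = -66.39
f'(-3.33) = 49.28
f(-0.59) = 8.58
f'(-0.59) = 5.44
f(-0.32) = 9.46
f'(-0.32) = 1.12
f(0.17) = 8.09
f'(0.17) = -6.72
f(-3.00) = -51.00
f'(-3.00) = 44.00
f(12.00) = -1191.00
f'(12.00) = -196.00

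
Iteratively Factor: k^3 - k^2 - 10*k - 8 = (k + 1)*(k^2 - 2*k - 8) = (k + 1)*(k + 2)*(k - 4)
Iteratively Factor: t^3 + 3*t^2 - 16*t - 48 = (t - 4)*(t^2 + 7*t + 12) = (t - 4)*(t + 4)*(t + 3)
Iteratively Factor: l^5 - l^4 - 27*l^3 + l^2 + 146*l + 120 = (l - 3)*(l^4 + 2*l^3 - 21*l^2 - 62*l - 40) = (l - 3)*(l + 1)*(l^3 + l^2 - 22*l - 40) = (l - 3)*(l + 1)*(l + 2)*(l^2 - l - 20) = (l - 5)*(l - 3)*(l + 1)*(l + 2)*(l + 4)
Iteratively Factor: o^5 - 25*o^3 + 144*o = (o - 3)*(o^4 + 3*o^3 - 16*o^2 - 48*o) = (o - 4)*(o - 3)*(o^3 + 7*o^2 + 12*o) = o*(o - 4)*(o - 3)*(o^2 + 7*o + 12) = o*(o - 4)*(o - 3)*(o + 3)*(o + 4)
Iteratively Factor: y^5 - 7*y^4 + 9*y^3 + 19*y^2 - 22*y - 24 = (y + 1)*(y^4 - 8*y^3 + 17*y^2 + 2*y - 24) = (y - 3)*(y + 1)*(y^3 - 5*y^2 + 2*y + 8) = (y - 3)*(y - 2)*(y + 1)*(y^2 - 3*y - 4) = (y - 3)*(y - 2)*(y + 1)^2*(y - 4)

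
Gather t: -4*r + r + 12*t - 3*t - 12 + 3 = -3*r + 9*t - 9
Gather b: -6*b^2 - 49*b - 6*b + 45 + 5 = -6*b^2 - 55*b + 50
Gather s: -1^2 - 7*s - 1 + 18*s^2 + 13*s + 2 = 18*s^2 + 6*s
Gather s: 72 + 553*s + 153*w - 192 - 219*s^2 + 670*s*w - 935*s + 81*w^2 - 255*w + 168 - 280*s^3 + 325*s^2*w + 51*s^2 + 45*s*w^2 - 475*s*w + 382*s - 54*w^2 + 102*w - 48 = -280*s^3 + s^2*(325*w - 168) + s*(45*w^2 + 195*w) + 27*w^2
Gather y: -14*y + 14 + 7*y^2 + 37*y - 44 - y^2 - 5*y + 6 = 6*y^2 + 18*y - 24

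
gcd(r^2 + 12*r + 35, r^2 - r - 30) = r + 5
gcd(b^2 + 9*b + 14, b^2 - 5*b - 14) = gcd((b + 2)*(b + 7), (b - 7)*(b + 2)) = b + 2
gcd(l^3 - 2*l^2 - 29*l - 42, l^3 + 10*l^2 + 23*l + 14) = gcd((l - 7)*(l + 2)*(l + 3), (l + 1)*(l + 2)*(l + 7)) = l + 2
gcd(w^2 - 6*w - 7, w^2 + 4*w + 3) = w + 1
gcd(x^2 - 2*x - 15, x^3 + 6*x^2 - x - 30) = x + 3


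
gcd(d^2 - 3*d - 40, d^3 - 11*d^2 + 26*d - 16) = d - 8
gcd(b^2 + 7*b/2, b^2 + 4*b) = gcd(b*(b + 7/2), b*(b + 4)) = b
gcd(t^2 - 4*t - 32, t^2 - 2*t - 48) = t - 8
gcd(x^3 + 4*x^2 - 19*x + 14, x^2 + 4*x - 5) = x - 1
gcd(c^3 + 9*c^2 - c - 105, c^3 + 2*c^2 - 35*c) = c + 7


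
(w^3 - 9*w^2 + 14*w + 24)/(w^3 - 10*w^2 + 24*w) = (w + 1)/w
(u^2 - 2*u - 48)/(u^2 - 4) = (u^2 - 2*u - 48)/(u^2 - 4)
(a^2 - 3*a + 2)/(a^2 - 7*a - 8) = (-a^2 + 3*a - 2)/(-a^2 + 7*a + 8)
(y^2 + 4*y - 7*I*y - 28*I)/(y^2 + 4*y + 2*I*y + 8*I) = (y - 7*I)/(y + 2*I)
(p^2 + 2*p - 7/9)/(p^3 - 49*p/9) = (3*p - 1)/(p*(3*p - 7))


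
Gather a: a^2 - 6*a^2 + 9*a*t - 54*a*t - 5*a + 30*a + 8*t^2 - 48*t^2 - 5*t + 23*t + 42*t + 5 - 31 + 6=-5*a^2 + a*(25 - 45*t) - 40*t^2 + 60*t - 20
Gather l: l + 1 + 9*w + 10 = l + 9*w + 11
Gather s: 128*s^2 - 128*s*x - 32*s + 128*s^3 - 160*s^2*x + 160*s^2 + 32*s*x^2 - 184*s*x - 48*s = 128*s^3 + s^2*(288 - 160*x) + s*(32*x^2 - 312*x - 80)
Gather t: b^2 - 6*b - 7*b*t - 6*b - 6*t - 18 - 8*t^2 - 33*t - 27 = b^2 - 12*b - 8*t^2 + t*(-7*b - 39) - 45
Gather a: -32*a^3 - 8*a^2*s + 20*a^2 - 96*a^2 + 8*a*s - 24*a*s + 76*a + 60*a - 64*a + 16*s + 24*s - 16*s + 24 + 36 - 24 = -32*a^3 + a^2*(-8*s - 76) + a*(72 - 16*s) + 24*s + 36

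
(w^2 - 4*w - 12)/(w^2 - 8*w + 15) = (w^2 - 4*w - 12)/(w^2 - 8*w + 15)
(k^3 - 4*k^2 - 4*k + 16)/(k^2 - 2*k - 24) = (-k^3 + 4*k^2 + 4*k - 16)/(-k^2 + 2*k + 24)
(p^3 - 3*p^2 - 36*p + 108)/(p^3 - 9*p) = (p^2 - 36)/(p*(p + 3))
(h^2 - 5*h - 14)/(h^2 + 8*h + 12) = (h - 7)/(h + 6)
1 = 1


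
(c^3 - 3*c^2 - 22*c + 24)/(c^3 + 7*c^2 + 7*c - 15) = (c^2 - 2*c - 24)/(c^2 + 8*c + 15)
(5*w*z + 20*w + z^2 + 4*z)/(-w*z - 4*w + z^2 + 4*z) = (5*w + z)/(-w + z)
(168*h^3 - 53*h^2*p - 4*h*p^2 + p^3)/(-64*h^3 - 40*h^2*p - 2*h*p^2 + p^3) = (-21*h^2 + 4*h*p + p^2)/(8*h^2 + 6*h*p + p^2)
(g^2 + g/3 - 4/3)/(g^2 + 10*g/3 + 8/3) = (g - 1)/(g + 2)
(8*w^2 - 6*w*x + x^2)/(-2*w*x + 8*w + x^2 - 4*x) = (-4*w + x)/(x - 4)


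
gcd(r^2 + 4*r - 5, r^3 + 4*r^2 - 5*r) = r^2 + 4*r - 5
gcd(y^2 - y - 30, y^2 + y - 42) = y - 6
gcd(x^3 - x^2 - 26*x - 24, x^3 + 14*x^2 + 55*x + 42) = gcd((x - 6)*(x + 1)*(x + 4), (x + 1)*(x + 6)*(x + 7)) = x + 1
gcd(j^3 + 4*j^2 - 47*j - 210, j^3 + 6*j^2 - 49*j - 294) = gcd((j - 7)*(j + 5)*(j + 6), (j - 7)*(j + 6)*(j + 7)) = j^2 - j - 42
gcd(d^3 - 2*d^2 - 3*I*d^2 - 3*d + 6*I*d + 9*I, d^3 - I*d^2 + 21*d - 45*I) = d - 3*I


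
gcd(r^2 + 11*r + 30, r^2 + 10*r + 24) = r + 6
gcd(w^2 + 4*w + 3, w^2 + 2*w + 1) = w + 1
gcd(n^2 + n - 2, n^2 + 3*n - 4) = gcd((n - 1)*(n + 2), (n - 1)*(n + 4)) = n - 1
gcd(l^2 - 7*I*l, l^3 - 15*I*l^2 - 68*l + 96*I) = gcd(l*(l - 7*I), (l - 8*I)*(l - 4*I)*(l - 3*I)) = 1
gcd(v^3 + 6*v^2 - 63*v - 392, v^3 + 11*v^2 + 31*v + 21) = v + 7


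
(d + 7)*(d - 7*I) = d^2 + 7*d - 7*I*d - 49*I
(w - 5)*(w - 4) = w^2 - 9*w + 20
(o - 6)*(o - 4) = o^2 - 10*o + 24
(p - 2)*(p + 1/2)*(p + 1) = p^3 - p^2/2 - 5*p/2 - 1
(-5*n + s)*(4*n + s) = -20*n^2 - n*s + s^2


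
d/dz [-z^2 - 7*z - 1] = -2*z - 7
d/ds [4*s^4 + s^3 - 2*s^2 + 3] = s*(16*s^2 + 3*s - 4)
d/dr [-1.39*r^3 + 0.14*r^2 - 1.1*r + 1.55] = -4.17*r^2 + 0.28*r - 1.1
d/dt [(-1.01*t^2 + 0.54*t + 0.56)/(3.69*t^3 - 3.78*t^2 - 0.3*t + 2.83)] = (3.7269*t^4 - 3.9852*t^3 - 3.855*t^2 - 1.483*t + 1.6962)/(13.6161*t^6 - 27.8964*t^5 + 12.0744*t^4 + 23.1534*t^3 - 21.3048*t^2 - 1.698*t + 8.0089)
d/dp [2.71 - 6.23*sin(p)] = -6.23*cos(p)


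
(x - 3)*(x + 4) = x^2 + x - 12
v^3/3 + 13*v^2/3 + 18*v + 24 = (v/3 + 1)*(v + 4)*(v + 6)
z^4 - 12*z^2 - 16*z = z*(z - 4)*(z + 2)^2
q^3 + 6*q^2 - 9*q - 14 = (q - 2)*(q + 1)*(q + 7)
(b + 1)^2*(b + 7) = b^3 + 9*b^2 + 15*b + 7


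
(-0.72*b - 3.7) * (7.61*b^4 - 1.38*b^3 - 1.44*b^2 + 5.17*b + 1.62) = -5.4792*b^5 - 27.1634*b^4 + 6.1428*b^3 + 1.6056*b^2 - 20.2954*b - 5.994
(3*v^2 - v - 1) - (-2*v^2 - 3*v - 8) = 5*v^2 + 2*v + 7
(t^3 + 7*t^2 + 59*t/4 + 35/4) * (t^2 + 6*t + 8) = t^5 + 13*t^4 + 259*t^3/4 + 613*t^2/4 + 341*t/2 + 70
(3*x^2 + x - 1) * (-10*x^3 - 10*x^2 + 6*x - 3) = -30*x^5 - 40*x^4 + 18*x^3 + 7*x^2 - 9*x + 3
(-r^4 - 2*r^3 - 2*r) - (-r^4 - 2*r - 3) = 3 - 2*r^3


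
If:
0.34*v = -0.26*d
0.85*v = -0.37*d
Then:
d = 0.00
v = 0.00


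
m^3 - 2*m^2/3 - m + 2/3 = (m - 1)*(m - 2/3)*(m + 1)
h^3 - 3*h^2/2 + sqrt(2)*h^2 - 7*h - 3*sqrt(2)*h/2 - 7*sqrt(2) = (h - 7/2)*(h + 2)*(h + sqrt(2))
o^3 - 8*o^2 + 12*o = o*(o - 6)*(o - 2)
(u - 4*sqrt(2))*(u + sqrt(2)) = u^2 - 3*sqrt(2)*u - 8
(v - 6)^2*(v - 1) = v^3 - 13*v^2 + 48*v - 36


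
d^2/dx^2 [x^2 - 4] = 2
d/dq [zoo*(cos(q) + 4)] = zoo*sin(q)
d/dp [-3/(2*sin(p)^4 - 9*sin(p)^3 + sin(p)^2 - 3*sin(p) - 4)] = 3*(8*sin(p)^3 - 27*sin(p)^2 + 2*sin(p) - 3)*cos(p)/(2*sin(p)^4 - 9*sin(p)^3 + sin(p)^2 - 3*sin(p) - 4)^2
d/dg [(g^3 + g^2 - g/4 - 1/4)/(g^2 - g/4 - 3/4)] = 2*(8*g^4 - 4*g^3 - 18*g^2 - 8*g + 1)/(16*g^4 - 8*g^3 - 23*g^2 + 6*g + 9)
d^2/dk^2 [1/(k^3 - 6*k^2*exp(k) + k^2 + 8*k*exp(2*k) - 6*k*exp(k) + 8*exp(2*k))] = 2*((k^3 - 6*k^2*exp(k) + k^2 + 8*k*exp(2*k) - 6*k*exp(k) + 8*exp(2*k))*(3*k^2*exp(k) - 16*k*exp(2*k) + 15*k*exp(k) - 3*k - 32*exp(2*k) + 12*exp(k) - 1) + (-6*k^2*exp(k) + 3*k^2 + 16*k*exp(2*k) - 18*k*exp(k) + 2*k + 24*exp(2*k) - 6*exp(k))^2)/(k^3 - 6*k^2*exp(k) + k^2 + 8*k*exp(2*k) - 6*k*exp(k) + 8*exp(2*k))^3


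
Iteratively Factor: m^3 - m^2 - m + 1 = (m - 1)*(m^2 - 1) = (m - 1)*(m + 1)*(m - 1)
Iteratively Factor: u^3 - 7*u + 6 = (u - 2)*(u^2 + 2*u - 3) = (u - 2)*(u - 1)*(u + 3)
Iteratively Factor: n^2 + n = (n + 1)*(n)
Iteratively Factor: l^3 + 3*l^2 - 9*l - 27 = (l + 3)*(l^2 - 9) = (l - 3)*(l + 3)*(l + 3)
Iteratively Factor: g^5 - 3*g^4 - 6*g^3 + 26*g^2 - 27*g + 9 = (g - 3)*(g^4 - 6*g^2 + 8*g - 3) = (g - 3)*(g - 1)*(g^3 + g^2 - 5*g + 3) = (g - 3)*(g - 1)^2*(g^2 + 2*g - 3) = (g - 3)*(g - 1)^3*(g + 3)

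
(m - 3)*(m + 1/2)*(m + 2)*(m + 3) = m^4 + 5*m^3/2 - 8*m^2 - 45*m/2 - 9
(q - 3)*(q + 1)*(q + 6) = q^3 + 4*q^2 - 15*q - 18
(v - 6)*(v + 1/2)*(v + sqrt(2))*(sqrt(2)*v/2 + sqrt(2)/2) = sqrt(2)*v^4/2 - 9*sqrt(2)*v^3/4 + v^3 - 17*sqrt(2)*v^2/4 - 9*v^2/2 - 17*v/2 - 3*sqrt(2)*v/2 - 3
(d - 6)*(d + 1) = d^2 - 5*d - 6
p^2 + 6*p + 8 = (p + 2)*(p + 4)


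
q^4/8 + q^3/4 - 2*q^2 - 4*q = q*(q/4 + 1)*(q/2 + 1)*(q - 4)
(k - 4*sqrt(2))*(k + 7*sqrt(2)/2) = k^2 - sqrt(2)*k/2 - 28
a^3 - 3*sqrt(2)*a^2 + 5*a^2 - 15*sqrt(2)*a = a*(a + 5)*(a - 3*sqrt(2))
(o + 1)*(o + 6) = o^2 + 7*o + 6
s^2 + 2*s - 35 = (s - 5)*(s + 7)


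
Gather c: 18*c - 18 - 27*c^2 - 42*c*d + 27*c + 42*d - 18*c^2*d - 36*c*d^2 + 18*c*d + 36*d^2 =c^2*(-18*d - 27) + c*(-36*d^2 - 24*d + 45) + 36*d^2 + 42*d - 18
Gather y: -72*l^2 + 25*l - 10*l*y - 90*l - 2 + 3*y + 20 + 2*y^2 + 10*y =-72*l^2 - 65*l + 2*y^2 + y*(13 - 10*l) + 18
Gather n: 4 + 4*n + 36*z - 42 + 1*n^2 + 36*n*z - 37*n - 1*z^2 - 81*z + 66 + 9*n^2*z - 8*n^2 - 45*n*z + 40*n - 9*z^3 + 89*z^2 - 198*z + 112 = n^2*(9*z - 7) + n*(7 - 9*z) - 9*z^3 + 88*z^2 - 243*z + 140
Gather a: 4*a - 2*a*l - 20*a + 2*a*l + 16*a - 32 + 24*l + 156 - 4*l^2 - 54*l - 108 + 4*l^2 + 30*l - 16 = 0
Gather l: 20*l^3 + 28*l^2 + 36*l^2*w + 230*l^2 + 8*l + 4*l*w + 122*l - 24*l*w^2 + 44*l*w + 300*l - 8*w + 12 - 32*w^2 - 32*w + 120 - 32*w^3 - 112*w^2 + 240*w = 20*l^3 + l^2*(36*w + 258) + l*(-24*w^2 + 48*w + 430) - 32*w^3 - 144*w^2 + 200*w + 132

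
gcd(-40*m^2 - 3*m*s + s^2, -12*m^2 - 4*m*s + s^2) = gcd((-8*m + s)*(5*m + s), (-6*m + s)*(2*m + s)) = 1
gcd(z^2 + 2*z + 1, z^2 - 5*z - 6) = z + 1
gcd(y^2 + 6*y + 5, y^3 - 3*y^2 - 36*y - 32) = y + 1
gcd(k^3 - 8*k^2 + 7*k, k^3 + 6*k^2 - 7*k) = k^2 - k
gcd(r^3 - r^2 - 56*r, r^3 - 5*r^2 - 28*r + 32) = r - 8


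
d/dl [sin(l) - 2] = cos(l)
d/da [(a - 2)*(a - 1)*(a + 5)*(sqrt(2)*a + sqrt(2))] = sqrt(2)*(4*a^3 + 9*a^2 - 22*a - 3)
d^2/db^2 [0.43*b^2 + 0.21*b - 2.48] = 0.860000000000000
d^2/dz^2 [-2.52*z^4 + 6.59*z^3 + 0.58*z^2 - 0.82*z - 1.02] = -30.24*z^2 + 39.54*z + 1.16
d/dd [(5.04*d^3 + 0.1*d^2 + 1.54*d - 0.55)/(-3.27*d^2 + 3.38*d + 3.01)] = (-16.4808*d^4 + 34.0704*d^3 + 50.885*d^2 - 2.995*d + 6.4944)/(10.6929*d^4 - 22.1052*d^3 - 8.261*d^2 + 20.3476*d + 9.0601)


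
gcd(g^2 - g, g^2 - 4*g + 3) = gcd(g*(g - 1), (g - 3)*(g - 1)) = g - 1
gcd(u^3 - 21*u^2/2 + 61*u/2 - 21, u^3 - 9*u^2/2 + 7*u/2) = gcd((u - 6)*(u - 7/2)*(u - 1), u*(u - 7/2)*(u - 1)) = u^2 - 9*u/2 + 7/2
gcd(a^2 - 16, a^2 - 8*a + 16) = a - 4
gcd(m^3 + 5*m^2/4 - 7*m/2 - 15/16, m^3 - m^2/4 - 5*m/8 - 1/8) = m + 1/4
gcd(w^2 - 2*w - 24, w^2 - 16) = w + 4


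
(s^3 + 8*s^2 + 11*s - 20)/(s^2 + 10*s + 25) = (s^2 + 3*s - 4)/(s + 5)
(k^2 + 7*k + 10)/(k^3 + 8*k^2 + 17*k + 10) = 1/(k + 1)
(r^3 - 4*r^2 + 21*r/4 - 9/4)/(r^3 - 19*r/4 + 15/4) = (2*r - 3)/(2*r + 5)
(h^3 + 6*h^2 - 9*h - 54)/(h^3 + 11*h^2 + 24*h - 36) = (h^2 - 9)/(h^2 + 5*h - 6)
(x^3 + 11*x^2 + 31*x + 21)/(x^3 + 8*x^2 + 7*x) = (x + 3)/x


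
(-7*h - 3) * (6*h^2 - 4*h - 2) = -42*h^3 + 10*h^2 + 26*h + 6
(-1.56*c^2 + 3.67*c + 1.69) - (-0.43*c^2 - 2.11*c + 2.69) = -1.13*c^2 + 5.78*c - 1.0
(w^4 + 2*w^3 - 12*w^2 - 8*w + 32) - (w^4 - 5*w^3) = 7*w^3 - 12*w^2 - 8*w + 32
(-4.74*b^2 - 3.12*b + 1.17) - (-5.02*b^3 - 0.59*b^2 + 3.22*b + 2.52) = 5.02*b^3 - 4.15*b^2 - 6.34*b - 1.35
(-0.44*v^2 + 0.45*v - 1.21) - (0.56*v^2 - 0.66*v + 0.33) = -1.0*v^2 + 1.11*v - 1.54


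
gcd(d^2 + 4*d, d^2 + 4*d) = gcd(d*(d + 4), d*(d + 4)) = d^2 + 4*d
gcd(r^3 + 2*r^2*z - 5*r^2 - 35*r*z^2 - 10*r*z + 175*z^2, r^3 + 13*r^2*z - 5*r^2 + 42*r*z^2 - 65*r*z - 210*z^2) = r^2 + 7*r*z - 5*r - 35*z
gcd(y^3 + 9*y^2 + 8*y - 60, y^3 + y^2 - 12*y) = 1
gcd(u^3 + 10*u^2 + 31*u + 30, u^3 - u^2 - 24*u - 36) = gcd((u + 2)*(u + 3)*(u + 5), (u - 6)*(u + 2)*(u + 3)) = u^2 + 5*u + 6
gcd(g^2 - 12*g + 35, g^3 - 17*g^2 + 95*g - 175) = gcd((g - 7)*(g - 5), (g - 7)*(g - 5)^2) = g^2 - 12*g + 35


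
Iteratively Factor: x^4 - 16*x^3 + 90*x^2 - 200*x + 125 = (x - 5)*(x^3 - 11*x^2 + 35*x - 25) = (x - 5)^2*(x^2 - 6*x + 5) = (x - 5)^2*(x - 1)*(x - 5)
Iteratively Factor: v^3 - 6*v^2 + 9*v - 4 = (v - 4)*(v^2 - 2*v + 1) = (v - 4)*(v - 1)*(v - 1)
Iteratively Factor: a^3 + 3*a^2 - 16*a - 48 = (a - 4)*(a^2 + 7*a + 12) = (a - 4)*(a + 3)*(a + 4)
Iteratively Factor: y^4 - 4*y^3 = (y - 4)*(y^3) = y*(y - 4)*(y^2) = y^2*(y - 4)*(y)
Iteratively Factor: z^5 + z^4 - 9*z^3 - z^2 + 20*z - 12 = (z - 2)*(z^4 + 3*z^3 - 3*z^2 - 7*z + 6) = (z - 2)*(z + 3)*(z^3 - 3*z + 2) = (z - 2)*(z - 1)*(z + 3)*(z^2 + z - 2) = (z - 2)*(z - 1)^2*(z + 3)*(z + 2)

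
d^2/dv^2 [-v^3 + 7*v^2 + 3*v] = 14 - 6*v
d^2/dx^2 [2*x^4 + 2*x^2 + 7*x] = 24*x^2 + 4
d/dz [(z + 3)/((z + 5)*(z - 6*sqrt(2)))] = (-(z + 3)*(z + 5) - (z + 3)*(z - 6*sqrt(2)) + (z + 5)*(z - 6*sqrt(2)))/((z + 5)^2*(z - 6*sqrt(2))^2)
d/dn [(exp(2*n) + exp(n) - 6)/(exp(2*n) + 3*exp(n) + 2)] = 2*(exp(2*n) + 8*exp(n) + 10)*exp(n)/(exp(4*n) + 6*exp(3*n) + 13*exp(2*n) + 12*exp(n) + 4)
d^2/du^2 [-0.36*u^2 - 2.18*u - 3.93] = -0.720000000000000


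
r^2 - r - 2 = (r - 2)*(r + 1)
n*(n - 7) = n^2 - 7*n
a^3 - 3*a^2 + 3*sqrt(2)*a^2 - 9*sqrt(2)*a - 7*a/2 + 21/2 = (a - 3)*(a - sqrt(2)/2)*(a + 7*sqrt(2)/2)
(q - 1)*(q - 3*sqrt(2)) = q^2 - 3*sqrt(2)*q - q + 3*sqrt(2)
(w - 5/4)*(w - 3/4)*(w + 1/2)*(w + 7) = w^4 + 11*w^3/2 - 169*w^2/16 + w/32 + 105/32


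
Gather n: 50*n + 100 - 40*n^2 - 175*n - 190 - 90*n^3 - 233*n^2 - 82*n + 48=-90*n^3 - 273*n^2 - 207*n - 42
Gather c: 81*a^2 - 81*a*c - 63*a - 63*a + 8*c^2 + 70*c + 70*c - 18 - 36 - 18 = 81*a^2 - 126*a + 8*c^2 + c*(140 - 81*a) - 72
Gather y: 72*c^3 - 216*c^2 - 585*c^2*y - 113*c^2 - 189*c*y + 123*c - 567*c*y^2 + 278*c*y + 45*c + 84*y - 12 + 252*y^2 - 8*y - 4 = 72*c^3 - 329*c^2 + 168*c + y^2*(252 - 567*c) + y*(-585*c^2 + 89*c + 76) - 16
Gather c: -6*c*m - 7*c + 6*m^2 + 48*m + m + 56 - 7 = c*(-6*m - 7) + 6*m^2 + 49*m + 49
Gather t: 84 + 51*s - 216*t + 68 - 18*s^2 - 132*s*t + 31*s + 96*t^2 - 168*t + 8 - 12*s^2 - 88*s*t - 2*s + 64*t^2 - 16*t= -30*s^2 + 80*s + 160*t^2 + t*(-220*s - 400) + 160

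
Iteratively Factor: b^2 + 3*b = (b + 3)*(b)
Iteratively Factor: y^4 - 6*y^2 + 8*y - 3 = (y - 1)*(y^3 + y^2 - 5*y + 3) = (y - 1)*(y + 3)*(y^2 - 2*y + 1) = (y - 1)^2*(y + 3)*(y - 1)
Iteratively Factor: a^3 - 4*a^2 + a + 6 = (a + 1)*(a^2 - 5*a + 6) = (a - 2)*(a + 1)*(a - 3)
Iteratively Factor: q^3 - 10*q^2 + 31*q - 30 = (q - 5)*(q^2 - 5*q + 6) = (q - 5)*(q - 2)*(q - 3)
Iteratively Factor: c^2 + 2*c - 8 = (c + 4)*(c - 2)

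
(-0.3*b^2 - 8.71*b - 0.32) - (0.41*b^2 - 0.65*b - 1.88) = -0.71*b^2 - 8.06*b + 1.56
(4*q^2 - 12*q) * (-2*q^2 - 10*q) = -8*q^4 - 16*q^3 + 120*q^2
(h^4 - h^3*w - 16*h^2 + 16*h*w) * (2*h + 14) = 2*h^5 - 2*h^4*w + 14*h^4 - 14*h^3*w - 32*h^3 + 32*h^2*w - 224*h^2 + 224*h*w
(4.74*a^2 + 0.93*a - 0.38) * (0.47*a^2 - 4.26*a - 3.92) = 2.2278*a^4 - 19.7553*a^3 - 22.7212*a^2 - 2.0268*a + 1.4896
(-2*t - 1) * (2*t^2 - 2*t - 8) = -4*t^3 + 2*t^2 + 18*t + 8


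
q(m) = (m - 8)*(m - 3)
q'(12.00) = 13.00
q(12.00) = 36.00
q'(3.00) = -5.00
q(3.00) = 0.00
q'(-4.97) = -20.94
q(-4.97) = 103.37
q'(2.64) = -5.72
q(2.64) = 1.93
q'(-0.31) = -11.62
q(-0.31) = 27.51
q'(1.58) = -7.84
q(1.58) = 9.12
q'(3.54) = -3.92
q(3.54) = -2.41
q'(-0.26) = -11.52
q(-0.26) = 26.93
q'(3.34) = -4.32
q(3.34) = -1.58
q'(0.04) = -10.92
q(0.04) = 23.56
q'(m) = 2*m - 11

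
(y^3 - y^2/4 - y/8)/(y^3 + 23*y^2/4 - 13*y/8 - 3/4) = y/(y + 6)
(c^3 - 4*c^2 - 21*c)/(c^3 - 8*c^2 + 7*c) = (c + 3)/(c - 1)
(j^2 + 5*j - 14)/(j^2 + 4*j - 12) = (j + 7)/(j + 6)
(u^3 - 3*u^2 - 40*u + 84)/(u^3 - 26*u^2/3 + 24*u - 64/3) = 3*(u^2 - u - 42)/(3*u^2 - 20*u + 32)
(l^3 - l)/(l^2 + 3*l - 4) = l*(l + 1)/(l + 4)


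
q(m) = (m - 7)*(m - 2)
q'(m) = 2*m - 9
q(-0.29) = 16.69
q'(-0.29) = -9.58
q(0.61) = 8.88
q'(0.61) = -7.78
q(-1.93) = 35.09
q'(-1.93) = -12.86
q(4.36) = -6.23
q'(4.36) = -0.28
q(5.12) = -5.87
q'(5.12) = 1.24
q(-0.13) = 15.19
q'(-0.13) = -9.26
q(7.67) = 3.80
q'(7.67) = 6.34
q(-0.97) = 23.67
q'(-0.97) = -10.94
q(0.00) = 14.00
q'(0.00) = -9.00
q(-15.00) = 374.00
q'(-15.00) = -39.00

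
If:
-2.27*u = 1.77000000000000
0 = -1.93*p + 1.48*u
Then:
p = -0.60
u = -0.78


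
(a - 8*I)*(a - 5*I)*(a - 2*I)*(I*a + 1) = I*a^4 + 16*a^3 - 81*I*a^2 - 146*a + 80*I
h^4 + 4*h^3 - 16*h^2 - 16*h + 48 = (h - 2)^2*(h + 2)*(h + 6)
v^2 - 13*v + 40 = (v - 8)*(v - 5)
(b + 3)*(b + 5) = b^2 + 8*b + 15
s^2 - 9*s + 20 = (s - 5)*(s - 4)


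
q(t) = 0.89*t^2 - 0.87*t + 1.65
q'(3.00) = 4.47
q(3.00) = 7.05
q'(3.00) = 4.47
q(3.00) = 7.05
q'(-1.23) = -3.06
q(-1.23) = 4.07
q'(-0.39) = -1.56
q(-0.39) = 2.12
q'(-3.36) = -6.85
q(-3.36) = 14.62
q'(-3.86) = -7.74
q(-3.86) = 18.27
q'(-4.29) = -8.51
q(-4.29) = 21.76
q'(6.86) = 11.34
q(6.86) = 37.56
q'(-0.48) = -1.72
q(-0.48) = 2.27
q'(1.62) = 2.01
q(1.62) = 2.58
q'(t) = 1.78*t - 0.87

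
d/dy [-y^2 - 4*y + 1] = -2*y - 4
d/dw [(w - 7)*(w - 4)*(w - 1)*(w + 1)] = 4*w^3 - 33*w^2 + 54*w + 11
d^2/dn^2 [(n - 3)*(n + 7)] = 2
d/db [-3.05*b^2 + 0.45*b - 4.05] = 0.45 - 6.1*b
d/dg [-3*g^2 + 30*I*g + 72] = -6*g + 30*I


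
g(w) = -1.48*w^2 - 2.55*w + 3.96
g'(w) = -2.96*w - 2.55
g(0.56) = 2.07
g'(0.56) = -4.21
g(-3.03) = -1.90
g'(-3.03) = 6.42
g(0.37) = 2.81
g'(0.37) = -3.65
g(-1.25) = 4.84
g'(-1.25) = 1.15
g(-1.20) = 4.89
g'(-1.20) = 1.00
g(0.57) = 2.03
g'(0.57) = -4.24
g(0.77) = 1.12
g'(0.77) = -4.83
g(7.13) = -89.46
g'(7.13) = -23.65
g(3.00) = -17.01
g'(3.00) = -11.43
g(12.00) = -239.76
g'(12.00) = -38.07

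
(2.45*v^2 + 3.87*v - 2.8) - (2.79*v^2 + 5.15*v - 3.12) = -0.34*v^2 - 1.28*v + 0.32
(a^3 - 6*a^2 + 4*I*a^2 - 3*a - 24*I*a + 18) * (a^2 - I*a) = a^5 - 6*a^4 + 3*I*a^4 + a^3 - 18*I*a^3 - 6*a^2 + 3*I*a^2 - 18*I*a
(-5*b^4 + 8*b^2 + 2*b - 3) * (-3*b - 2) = 15*b^5 + 10*b^4 - 24*b^3 - 22*b^2 + 5*b + 6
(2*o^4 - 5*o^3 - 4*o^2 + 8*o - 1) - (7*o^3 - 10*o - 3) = 2*o^4 - 12*o^3 - 4*o^2 + 18*o + 2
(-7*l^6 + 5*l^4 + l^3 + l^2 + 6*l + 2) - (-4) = -7*l^6 + 5*l^4 + l^3 + l^2 + 6*l + 6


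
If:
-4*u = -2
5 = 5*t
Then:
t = 1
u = 1/2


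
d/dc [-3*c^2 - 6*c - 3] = -6*c - 6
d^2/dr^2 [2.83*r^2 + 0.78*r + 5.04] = 5.66000000000000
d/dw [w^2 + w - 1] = 2*w + 1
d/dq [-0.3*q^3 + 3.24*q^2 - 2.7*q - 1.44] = -0.9*q^2 + 6.48*q - 2.7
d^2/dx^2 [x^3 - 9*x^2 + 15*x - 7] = 6*x - 18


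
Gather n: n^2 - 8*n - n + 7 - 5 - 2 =n^2 - 9*n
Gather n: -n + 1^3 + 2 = 3 - n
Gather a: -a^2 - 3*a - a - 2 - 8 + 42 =-a^2 - 4*a + 32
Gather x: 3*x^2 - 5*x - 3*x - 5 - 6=3*x^2 - 8*x - 11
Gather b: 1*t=t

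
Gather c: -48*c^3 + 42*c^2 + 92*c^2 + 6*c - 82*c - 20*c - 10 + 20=-48*c^3 + 134*c^2 - 96*c + 10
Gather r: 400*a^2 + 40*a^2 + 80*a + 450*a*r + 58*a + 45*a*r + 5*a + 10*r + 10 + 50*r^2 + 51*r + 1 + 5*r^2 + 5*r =440*a^2 + 143*a + 55*r^2 + r*(495*a + 66) + 11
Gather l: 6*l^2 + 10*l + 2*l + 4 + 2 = 6*l^2 + 12*l + 6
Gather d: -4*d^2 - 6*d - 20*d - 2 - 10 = -4*d^2 - 26*d - 12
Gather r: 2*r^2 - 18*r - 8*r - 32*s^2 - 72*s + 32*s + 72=2*r^2 - 26*r - 32*s^2 - 40*s + 72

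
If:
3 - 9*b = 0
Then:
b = 1/3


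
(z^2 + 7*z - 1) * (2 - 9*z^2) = -9*z^4 - 63*z^3 + 11*z^2 + 14*z - 2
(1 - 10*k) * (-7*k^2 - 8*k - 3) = 70*k^3 + 73*k^2 + 22*k - 3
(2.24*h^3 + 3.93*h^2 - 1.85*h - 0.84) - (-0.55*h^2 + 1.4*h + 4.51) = 2.24*h^3 + 4.48*h^2 - 3.25*h - 5.35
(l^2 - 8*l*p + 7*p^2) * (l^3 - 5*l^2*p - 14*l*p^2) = l^5 - 13*l^4*p + 33*l^3*p^2 + 77*l^2*p^3 - 98*l*p^4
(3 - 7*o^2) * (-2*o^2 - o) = 14*o^4 + 7*o^3 - 6*o^2 - 3*o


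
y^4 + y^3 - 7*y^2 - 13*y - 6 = (y - 3)*(y + 1)^2*(y + 2)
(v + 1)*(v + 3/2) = v^2 + 5*v/2 + 3/2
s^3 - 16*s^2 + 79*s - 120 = (s - 8)*(s - 5)*(s - 3)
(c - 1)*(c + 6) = c^2 + 5*c - 6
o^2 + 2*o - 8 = (o - 2)*(o + 4)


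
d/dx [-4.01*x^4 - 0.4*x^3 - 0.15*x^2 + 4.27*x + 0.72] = -16.04*x^3 - 1.2*x^2 - 0.3*x + 4.27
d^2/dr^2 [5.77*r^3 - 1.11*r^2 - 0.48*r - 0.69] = 34.62*r - 2.22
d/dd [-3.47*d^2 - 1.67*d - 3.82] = -6.94*d - 1.67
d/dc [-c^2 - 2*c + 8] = -2*c - 2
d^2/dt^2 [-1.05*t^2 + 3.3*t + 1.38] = -2.10000000000000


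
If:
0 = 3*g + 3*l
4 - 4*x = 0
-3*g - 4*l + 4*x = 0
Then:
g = -4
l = 4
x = 1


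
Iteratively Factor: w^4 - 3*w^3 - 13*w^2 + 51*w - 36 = (w - 3)*(w^3 - 13*w + 12) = (w - 3)^2*(w^2 + 3*w - 4) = (w - 3)^2*(w - 1)*(w + 4)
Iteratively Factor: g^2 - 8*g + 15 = (g - 3)*(g - 5)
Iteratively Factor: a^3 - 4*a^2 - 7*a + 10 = (a - 1)*(a^2 - 3*a - 10) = (a - 5)*(a - 1)*(a + 2)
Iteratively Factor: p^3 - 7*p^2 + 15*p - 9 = (p - 1)*(p^2 - 6*p + 9) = (p - 3)*(p - 1)*(p - 3)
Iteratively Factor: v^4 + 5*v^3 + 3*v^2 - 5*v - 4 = (v + 1)*(v^3 + 4*v^2 - v - 4) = (v - 1)*(v + 1)*(v^2 + 5*v + 4) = (v - 1)*(v + 1)^2*(v + 4)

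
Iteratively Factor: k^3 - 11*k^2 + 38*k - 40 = (k - 2)*(k^2 - 9*k + 20) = (k - 4)*(k - 2)*(k - 5)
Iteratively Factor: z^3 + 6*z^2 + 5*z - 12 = (z + 4)*(z^2 + 2*z - 3) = (z + 3)*(z + 4)*(z - 1)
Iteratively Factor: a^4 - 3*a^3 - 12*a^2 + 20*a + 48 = (a - 4)*(a^3 + a^2 - 8*a - 12) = (a - 4)*(a - 3)*(a^2 + 4*a + 4) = (a - 4)*(a - 3)*(a + 2)*(a + 2)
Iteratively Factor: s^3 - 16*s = (s + 4)*(s^2 - 4*s) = s*(s + 4)*(s - 4)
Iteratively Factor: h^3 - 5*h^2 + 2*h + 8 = (h - 2)*(h^2 - 3*h - 4) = (h - 2)*(h + 1)*(h - 4)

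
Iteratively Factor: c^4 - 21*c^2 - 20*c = (c)*(c^3 - 21*c - 20) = c*(c + 1)*(c^2 - c - 20) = c*(c - 5)*(c + 1)*(c + 4)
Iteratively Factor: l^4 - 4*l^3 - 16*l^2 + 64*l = (l - 4)*(l^3 - 16*l) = (l - 4)^2*(l^2 + 4*l) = l*(l - 4)^2*(l + 4)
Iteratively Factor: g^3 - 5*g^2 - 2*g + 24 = (g - 3)*(g^2 - 2*g - 8) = (g - 4)*(g - 3)*(g + 2)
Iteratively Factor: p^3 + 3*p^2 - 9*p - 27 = (p - 3)*(p^2 + 6*p + 9) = (p - 3)*(p + 3)*(p + 3)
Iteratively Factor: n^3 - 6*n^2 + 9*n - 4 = (n - 1)*(n^2 - 5*n + 4) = (n - 1)^2*(n - 4)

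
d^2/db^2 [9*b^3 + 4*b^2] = 54*b + 8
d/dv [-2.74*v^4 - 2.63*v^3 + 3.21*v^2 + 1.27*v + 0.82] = -10.96*v^3 - 7.89*v^2 + 6.42*v + 1.27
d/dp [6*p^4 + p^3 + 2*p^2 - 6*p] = 24*p^3 + 3*p^2 + 4*p - 6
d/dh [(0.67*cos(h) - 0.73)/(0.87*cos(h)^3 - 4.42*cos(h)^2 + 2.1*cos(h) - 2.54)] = (1.1658*cos(h)^3 - 4.8667*cos(h)^2 + 6.4532*cos(h) + 0.1688)*sin(h)/(0.7569*cos(h)^6 - 7.6908*cos(h)^5 + 23.1904*cos(h)^4 - 22.9836*cos(h)^3 + 26.8636*cos(h)^2 - 10.668*cos(h) + 6.4516)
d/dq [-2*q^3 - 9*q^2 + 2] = 6*q*(-q - 3)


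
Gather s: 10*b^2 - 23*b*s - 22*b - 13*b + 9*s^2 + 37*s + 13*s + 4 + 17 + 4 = 10*b^2 - 35*b + 9*s^2 + s*(50 - 23*b) + 25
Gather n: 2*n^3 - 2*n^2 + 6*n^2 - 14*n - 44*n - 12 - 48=2*n^3 + 4*n^2 - 58*n - 60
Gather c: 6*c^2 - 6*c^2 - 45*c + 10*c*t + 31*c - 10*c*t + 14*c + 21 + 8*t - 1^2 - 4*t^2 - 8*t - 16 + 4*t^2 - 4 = 0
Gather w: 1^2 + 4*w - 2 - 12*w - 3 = -8*w - 4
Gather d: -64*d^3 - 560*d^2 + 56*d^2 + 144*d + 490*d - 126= -64*d^3 - 504*d^2 + 634*d - 126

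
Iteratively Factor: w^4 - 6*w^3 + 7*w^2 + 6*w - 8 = (w - 2)*(w^3 - 4*w^2 - w + 4) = (w - 2)*(w + 1)*(w^2 - 5*w + 4) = (w - 4)*(w - 2)*(w + 1)*(w - 1)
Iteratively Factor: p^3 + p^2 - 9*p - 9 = (p - 3)*(p^2 + 4*p + 3) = (p - 3)*(p + 3)*(p + 1)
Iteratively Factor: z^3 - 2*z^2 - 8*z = (z - 4)*(z^2 + 2*z) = z*(z - 4)*(z + 2)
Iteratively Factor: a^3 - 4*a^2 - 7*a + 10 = (a - 1)*(a^2 - 3*a - 10) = (a - 1)*(a + 2)*(a - 5)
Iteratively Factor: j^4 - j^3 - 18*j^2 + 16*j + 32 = (j - 2)*(j^3 + j^2 - 16*j - 16) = (j - 2)*(j + 1)*(j^2 - 16) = (j - 4)*(j - 2)*(j + 1)*(j + 4)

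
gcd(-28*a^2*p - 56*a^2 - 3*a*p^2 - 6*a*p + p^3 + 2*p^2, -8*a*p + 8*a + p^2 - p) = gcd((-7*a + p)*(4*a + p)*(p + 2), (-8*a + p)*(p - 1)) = 1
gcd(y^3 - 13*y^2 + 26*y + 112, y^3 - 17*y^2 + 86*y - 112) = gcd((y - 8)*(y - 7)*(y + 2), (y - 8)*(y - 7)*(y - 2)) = y^2 - 15*y + 56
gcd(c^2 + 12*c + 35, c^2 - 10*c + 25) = 1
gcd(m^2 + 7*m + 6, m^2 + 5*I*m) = 1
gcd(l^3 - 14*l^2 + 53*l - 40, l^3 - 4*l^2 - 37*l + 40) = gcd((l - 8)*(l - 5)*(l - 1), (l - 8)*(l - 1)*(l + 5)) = l^2 - 9*l + 8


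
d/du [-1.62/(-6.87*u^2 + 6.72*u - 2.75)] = (10.8864 - 22.2588*u)/(6.87*u^2 - 6.72*u + 2.75)^2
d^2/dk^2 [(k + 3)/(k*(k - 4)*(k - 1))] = 6*(k^5 + k^4 - 33*k^3 + 87*k^2 - 60*k + 16)/(k^3*(k^6 - 15*k^5 + 87*k^4 - 245*k^3 + 348*k^2 - 240*k + 64))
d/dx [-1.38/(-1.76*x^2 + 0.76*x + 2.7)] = (1.0488 - 4.8576*x)/(-1.76*x^2 + 0.76*x + 2.7)^2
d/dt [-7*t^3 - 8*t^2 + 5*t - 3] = -21*t^2 - 16*t + 5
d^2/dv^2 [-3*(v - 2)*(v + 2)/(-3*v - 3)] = -6/(v^3 + 3*v^2 + 3*v + 1)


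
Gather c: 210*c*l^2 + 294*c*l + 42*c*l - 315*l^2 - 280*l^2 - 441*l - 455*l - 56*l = c*(210*l^2 + 336*l) - 595*l^2 - 952*l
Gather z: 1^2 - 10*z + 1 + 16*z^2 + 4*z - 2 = 16*z^2 - 6*z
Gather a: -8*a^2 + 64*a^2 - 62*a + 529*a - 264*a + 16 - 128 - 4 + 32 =56*a^2 + 203*a - 84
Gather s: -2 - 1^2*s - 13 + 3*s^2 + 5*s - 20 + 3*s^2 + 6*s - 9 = 6*s^2 + 10*s - 44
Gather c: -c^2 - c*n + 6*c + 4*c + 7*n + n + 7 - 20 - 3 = -c^2 + c*(10 - n) + 8*n - 16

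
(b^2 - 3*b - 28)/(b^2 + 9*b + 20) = (b - 7)/(b + 5)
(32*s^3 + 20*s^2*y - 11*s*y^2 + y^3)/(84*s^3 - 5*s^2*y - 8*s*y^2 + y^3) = (-8*s^2 - 7*s*y + y^2)/(-21*s^2 - 4*s*y + y^2)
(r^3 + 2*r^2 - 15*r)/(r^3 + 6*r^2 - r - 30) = r*(r - 3)/(r^2 + r - 6)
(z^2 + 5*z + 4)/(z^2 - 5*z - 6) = (z + 4)/(z - 6)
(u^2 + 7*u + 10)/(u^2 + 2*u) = (u + 5)/u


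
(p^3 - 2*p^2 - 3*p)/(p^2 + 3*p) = (p^2 - 2*p - 3)/(p + 3)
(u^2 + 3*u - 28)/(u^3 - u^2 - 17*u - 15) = (-u^2 - 3*u + 28)/(-u^3 + u^2 + 17*u + 15)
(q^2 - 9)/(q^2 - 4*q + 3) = (q + 3)/(q - 1)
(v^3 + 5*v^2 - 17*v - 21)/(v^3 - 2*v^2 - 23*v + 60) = (v^2 + 8*v + 7)/(v^2 + v - 20)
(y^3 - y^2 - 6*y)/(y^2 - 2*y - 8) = y*(y - 3)/(y - 4)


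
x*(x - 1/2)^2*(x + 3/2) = x^4 + x^3/2 - 5*x^2/4 + 3*x/8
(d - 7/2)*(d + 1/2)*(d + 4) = d^3 + d^2 - 55*d/4 - 7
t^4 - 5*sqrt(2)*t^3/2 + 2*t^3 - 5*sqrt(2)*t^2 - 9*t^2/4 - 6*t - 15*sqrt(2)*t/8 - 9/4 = (t + 1/2)*(t + 3/2)*(t - 3*sqrt(2))*(t + sqrt(2)/2)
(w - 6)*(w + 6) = w^2 - 36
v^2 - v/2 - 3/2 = (v - 3/2)*(v + 1)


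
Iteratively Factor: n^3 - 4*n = (n)*(n^2 - 4) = n*(n + 2)*(n - 2)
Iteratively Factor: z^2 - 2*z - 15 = (z + 3)*(z - 5)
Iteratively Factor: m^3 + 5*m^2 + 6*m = (m + 2)*(m^2 + 3*m) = (m + 2)*(m + 3)*(m)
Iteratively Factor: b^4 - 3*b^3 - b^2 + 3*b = (b - 1)*(b^3 - 2*b^2 - 3*b) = (b - 1)*(b + 1)*(b^2 - 3*b) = b*(b - 1)*(b + 1)*(b - 3)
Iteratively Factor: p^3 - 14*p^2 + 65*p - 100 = (p - 5)*(p^2 - 9*p + 20) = (p - 5)*(p - 4)*(p - 5)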